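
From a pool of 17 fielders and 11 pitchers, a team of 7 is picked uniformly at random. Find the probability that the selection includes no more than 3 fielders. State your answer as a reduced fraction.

373/1495

There are C(28,7) = 1184040 ways to choose the 7.
Favorable selections (no more than 3 fielders): C(17,0)·C(11,7) + C(17,1)·C(11,6) + C(17,2)·C(11,5) + C(17,3)·C(11,4) = 330 + 7854 + 62832 + 224400 = 295416.
Probability = 295416/1184040 = 373/1495.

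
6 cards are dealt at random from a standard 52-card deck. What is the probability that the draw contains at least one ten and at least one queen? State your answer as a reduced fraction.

718637/5089630

There are C(52,6) = 20358520 possible draws.
By inclusion-exclusion on the complements, draws missing all tens or all queens: C(48,6) + C(48,6) − C(44,6) = 12271512 + 12271512 − 7059052 = 17483972.
So draws with at least one of each: 20358520 − 17483972 = 2874548, probability 2874548/20358520 = 718637/5089630.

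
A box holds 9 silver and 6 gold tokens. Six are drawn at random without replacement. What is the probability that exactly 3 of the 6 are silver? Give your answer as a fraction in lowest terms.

The sample space is all 6-subsets of the 15: C(15,6) = 5005.
Selections with exactly 3 silver: choose 3 of the 9 silver and 3 of the 6 gold, C(9,3)·C(6,3) = 84·20 = 1680.
Probability = 1680/5005 = 48/143.

48/143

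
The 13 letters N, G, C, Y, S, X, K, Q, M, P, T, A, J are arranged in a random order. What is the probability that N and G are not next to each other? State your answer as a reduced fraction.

11/13

There are 13! = 6227020800 arrangements.
Arrangements with N and G adjacent: 2·12! = 958003200.
So not adjacent: 6227020800 − 958003200 = 5269017600, probability 5269017600/6227020800 = 11/13.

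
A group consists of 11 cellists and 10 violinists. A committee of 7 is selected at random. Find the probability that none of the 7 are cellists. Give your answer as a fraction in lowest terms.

1/969

There are C(21,7) = 116280 possible selections.
Selections with no cellists (all violinists): C(10,7) = 120.
Probability = 120/116280 = 1/969.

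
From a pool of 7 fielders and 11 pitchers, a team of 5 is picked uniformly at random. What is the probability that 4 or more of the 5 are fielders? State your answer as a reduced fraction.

29/612

Total selections: C(18,5) = 8568.
Favorable selections (4 or more fielders): C(7,4)·C(11,1) + C(7,5)·C(11,0) = 385 + 21 = 406.
Probability = 406/8568 = 29/612.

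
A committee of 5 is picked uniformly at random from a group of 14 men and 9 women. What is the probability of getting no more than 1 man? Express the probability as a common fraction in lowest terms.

There are C(23,5) = 33649 ways to choose the 5.
Favorable selections (no more than 1 man): C(14,0)·C(9,5) + C(14,1)·C(9,4) = 126 + 1764 = 1890.
Probability = 1890/33649 = 270/4807.

270/4807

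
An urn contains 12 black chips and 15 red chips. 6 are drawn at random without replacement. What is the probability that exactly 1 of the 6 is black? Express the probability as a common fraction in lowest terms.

14/115

The sample space is all 6-subsets of the 27: C(27,6) = 296010.
Selections with exactly 1 black: choose 1 of the 12 black and 5 of the 15 red, C(12,1)·C(15,5) = 12·3003 = 36036.
Probability = 36036/296010 = 14/115.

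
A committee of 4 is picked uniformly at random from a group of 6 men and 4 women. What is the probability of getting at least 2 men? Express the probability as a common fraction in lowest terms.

37/42

Total selections: C(10,4) = 210.
Count the complement (fewer than 2 men): C(6,0)·C(4,4) + C(6,1)·C(4,3) = 1 + 24 = 25.
Probability = 1 − 25/210 = 185/210 = 37/42.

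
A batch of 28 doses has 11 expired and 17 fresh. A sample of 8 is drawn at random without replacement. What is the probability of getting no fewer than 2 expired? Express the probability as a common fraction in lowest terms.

Total selections: C(28,8) = 3108105.
Count the complement (fewer than 2 expired): C(11,0)·C(17,8) + C(11,1)·C(17,7) = 24310 + 213928 = 238238.
Probability = 1 − 238238/3108105 = 2869867/3108105 = 2867/3105.

2867/3105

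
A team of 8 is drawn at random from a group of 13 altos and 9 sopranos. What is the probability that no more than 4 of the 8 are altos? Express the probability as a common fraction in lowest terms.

Total selections: C(22,8) = 319770.
Count the complement (more than 4 altos): C(13,5)·C(9,3) + C(13,6)·C(9,2) + C(13,7)·C(9,1) + C(13,8)·C(9,0) = 108108 + 61776 + 15444 + 1287 = 186615.
Probability = 1 − 186615/319770 = 133155/319770 = 269/646.

269/646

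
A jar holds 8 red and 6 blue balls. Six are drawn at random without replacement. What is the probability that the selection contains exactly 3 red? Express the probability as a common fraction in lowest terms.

The sample space is all 6-subsets of the 14: C(14,6) = 3003.
Selections with exactly 3 red: choose 3 of the 8 red and 3 of the 6 blue, C(8,3)·C(6,3) = 56·20 = 1120.
Probability = 1120/3003 = 160/429.

160/429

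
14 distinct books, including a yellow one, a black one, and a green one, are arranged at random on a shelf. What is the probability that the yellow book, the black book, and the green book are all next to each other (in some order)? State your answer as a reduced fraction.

3/91

There are 14! = 87178291200 arrangements.
Treat the three as one block: 12! placements × 3! orders within the block = 479001600·6 = 2874009600.
Probability = 2874009600/87178291200 = 3/91.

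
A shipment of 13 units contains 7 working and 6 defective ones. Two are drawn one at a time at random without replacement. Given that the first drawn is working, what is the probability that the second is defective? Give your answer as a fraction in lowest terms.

After removing one working, 12 remain: 6 working and 6 defective.
So the probability the next is defective is 6/12 = 1/2.

1/2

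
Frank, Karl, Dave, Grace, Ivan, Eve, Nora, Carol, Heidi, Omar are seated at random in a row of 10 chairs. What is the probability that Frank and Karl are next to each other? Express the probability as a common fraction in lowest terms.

1/5

There are 10! = 3628800 arrangements.
Treat Frank and Karl as a block: 9! arrangements of the blocks × 2 orders within the block = 2·362880 = 725760.
Probability = 725760/3628800 = 1/5.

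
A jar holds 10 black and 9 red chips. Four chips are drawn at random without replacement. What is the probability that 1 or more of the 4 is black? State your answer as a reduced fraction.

Total selections: C(19,4) = 3876.
The complement is all 4 are red: C(9,4) = 126.
Probability = 1 − 126/3876 = 3750/3876 = 625/646.

625/646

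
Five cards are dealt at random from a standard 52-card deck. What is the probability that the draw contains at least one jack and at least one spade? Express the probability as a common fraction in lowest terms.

229297/866320

There are C(52,5) = 2598960 possible draws.
By inclusion-exclusion on the complements, draws missing all jacks or all spades: C(48,5) + C(39,5) − C(36,5) = 1712304 + 575757 − 376992 = 1911069.
So draws with at least one of each: 2598960 − 1911069 = 687891, probability 687891/2598960 = 229297/866320.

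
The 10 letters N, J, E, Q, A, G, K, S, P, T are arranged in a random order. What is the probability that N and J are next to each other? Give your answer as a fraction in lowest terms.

1/5

There are 10! = 3628800 arrangements.
Treat N and J as a block: 9! arrangements of the blocks × 2 orders within the block = 2·362880 = 725760.
Probability = 725760/3628800 = 1/5.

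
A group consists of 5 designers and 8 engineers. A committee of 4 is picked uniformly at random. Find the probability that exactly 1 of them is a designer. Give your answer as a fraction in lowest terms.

Total number of selections: C(13,4) = 715.
Selections with exactly 1 designer: choose 1 of the 5 designers and 3 of the 8 engineers, C(5,1)·C(8,3) = 5·56 = 280.
Probability = 280/715 = 56/143.

56/143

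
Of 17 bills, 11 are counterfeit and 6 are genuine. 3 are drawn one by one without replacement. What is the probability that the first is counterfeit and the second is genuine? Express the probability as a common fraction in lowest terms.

33/136

Multiply the conditional probabilities at each draw: 11/17 · 6/16 = 66/272 = 33/136.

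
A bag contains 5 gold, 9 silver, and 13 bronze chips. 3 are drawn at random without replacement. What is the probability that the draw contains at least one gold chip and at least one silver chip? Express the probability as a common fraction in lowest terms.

19/65

There are C(27,3) = 2925 possible draws.
By inclusion-exclusion on the complements, draws missing all gold or all silver: C(22,3) + C(18,3) − C(13,3) = 1540 + 816 − 286 = 2070.
So draws with at least one of each: 2925 − 2070 = 855, probability 855/2925 = 19/65.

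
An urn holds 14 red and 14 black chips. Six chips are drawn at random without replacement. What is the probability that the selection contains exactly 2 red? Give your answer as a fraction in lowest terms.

1001/4140

There are C(28,6) = 376740 ways to choose 6 from 28.
Selections with exactly 2 red: choose 2 of the 14 red and 4 of the 14 black, C(14,2)·C(14,4) = 91·1001 = 91091.
Probability = 91091/376740 = 1001/4140.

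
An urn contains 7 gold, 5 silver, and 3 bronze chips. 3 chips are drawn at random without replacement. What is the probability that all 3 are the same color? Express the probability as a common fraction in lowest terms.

There are C(15,3) = 455 ways to draw 3 chips.
All same color: C(7,3) + C(5,3) + C(3,3) = 35 + 10 + 1 = 46.
Probability = 46/455.

46/455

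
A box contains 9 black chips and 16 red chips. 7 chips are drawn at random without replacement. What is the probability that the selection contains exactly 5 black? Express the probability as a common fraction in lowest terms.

756/24035

There are C(25,7) = 480700 ways to choose 7 from 25.
Selections with exactly 5 black: choose 5 of the 9 black and 2 of the 16 red, C(9,5)·C(16,2) = 126·120 = 15120.
Probability = 15120/480700 = 756/24035.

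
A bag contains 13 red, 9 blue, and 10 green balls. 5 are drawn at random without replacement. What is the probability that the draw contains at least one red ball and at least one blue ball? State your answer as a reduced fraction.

There are C(32,5) = 201376 possible draws.
By inclusion-exclusion on the complements, draws missing all red or all blue: C(19,5) + C(23,5) − C(10,5) = 11628 + 33649 − 252 = 45025.
So draws with at least one of each: 201376 − 45025 = 156351, probability 156351/201376.

156351/201376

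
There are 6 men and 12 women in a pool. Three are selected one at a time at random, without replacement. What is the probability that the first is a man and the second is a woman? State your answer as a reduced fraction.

Multiply the conditional probabilities at each draw: 6/18 · 12/17 = 72/306 = 4/17.

4/17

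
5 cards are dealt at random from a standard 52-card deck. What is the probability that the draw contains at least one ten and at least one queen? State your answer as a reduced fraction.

6509/64974

There are C(52,5) = 2598960 possible draws.
By inclusion-exclusion on the complements, draws missing all tens or all queens: C(48,5) + C(48,5) − C(44,5) = 1712304 + 1712304 − 1086008 = 2338600.
So draws with at least one of each: 2598960 − 2338600 = 260360, probability 260360/2598960 = 6509/64974.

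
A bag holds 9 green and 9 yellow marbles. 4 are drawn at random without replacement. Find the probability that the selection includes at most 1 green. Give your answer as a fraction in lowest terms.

There are C(18,4) = 3060 ways to choose the 4.
Favorable selections (at most 1 green): C(9,0)·C(9,4) + C(9,1)·C(9,3) = 126 + 756 = 882.
Probability = 882/3060 = 49/170.

49/170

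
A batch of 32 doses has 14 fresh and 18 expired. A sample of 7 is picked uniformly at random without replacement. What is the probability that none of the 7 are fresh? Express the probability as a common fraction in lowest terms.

17/1798

There are C(32,7) = 3365856 possible selections.
Selections with no fresh (all expired): C(18,7) = 31824.
Probability = 31824/3365856 = 17/1798.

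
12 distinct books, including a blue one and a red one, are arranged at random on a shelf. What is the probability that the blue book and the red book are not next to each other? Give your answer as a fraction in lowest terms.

There are 12! = 479001600 arrangements.
Arrangements with the blue book and the red book adjacent: 2·11! = 79833600.
So not adjacent: 479001600 − 79833600 = 399168000, probability 399168000/479001600 = 5/6.

5/6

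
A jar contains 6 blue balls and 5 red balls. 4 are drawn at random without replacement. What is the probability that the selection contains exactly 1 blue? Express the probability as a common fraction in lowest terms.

2/11

There are C(11,4) = 330 ways to choose 4 from 11.
Selections with exactly 1 blue: choose 1 of the 6 blue and 3 of the 5 red, C(6,1)·C(5,3) = 6·10 = 60.
Probability = 60/330 = 2/11.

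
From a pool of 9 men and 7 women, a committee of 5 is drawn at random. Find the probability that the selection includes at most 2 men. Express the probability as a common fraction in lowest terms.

There are C(16,5) = 4368 ways to choose the 5.
Favorable selections (at most 2 men): C(9,0)·C(7,5) + C(9,1)·C(7,4) + C(9,2)·C(7,3) = 21 + 315 + 1260 = 1596.
Probability = 1596/4368 = 19/52.

19/52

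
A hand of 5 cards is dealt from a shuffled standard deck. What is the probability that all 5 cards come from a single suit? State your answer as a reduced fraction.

33/16660

There are C(52,5) = 2598960 possible 5-card hands.
Hands of one suit: 4 suits × C(13,5) = 4·1287 = 5148.
Probability = 5148/2598960 = 33/16660.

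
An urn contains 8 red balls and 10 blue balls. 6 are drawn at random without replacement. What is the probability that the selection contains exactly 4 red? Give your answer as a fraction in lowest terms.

75/442

Total number of selections: C(18,6) = 18564.
Selections with exactly 4 red: choose 4 of the 8 red and 2 of the 10 blue, C(8,4)·C(10,2) = 70·45 = 3150.
Probability = 3150/18564 = 75/442.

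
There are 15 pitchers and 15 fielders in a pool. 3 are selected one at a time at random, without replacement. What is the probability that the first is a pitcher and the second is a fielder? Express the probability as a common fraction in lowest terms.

Multiply the conditional probabilities at each draw: 15/30 · 15/29 = 225/870 = 15/58.

15/58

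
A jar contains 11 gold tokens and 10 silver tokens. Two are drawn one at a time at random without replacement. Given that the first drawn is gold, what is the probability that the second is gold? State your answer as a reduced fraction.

After removing one gold, 20 remain: 10 gold and 10 silver.
So the probability the next is gold is 10/20 = 1/2.

1/2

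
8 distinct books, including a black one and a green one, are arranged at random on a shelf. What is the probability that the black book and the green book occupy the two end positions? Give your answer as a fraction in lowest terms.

There are 8! = 40320 arrangements.
Place the black book and the green book at the ends in 2 ways, arrange the remaining 6 in 6! = 720 ways: 2·720 = 1440.
Probability = 1440/40320 = 1/28.

1/28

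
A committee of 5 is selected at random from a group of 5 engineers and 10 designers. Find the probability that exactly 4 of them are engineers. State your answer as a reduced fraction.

50/3003

The sample space is all 5-subsets of the 15: C(15,5) = 3003.
Selections with exactly 4 engineers: choose 4 of the 5 engineers and 1 of the 10 designers, C(5,4)·C(10,1) = 5·10 = 50.
Probability = 50/3003.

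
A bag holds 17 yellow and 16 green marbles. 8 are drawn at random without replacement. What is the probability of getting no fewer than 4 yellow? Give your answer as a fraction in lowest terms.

There are C(33,8) = 13884156 ways to choose the 8.
Count the complement (fewer than 4 yellow): C(17,0)·C(16,8) + C(17,1)·C(16,7) + C(17,2)·C(16,6) + C(17,3)·C(16,5) = 12870 + 194480 + 1089088 + 2970240 = 4266678.
Probability = 1 − 4266678/13884156 = 9617478/13884156 = 123301/178002.

123301/178002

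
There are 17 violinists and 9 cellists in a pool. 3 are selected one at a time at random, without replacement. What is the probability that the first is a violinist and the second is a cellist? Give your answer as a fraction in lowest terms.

153/650

Multiply the conditional probabilities at each draw: 17/26 · 9/25 = 153/650.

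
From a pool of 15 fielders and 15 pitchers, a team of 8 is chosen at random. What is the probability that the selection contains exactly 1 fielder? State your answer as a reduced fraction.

11/667

There are C(30,8) = 5852925 ways to choose 8 from 30.
Selections with exactly 1 fielder: choose 1 of the 15 fielders and 7 of the 15 pitchers, C(15,1)·C(15,7) = 15·6435 = 96525.
Probability = 96525/5852925 = 11/667.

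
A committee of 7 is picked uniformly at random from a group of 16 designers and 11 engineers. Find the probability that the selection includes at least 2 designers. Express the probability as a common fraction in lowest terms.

There are C(27,7) = 888030 ways to choose the 7.
Count the complement (fewer than 2 designers): C(16,0)·C(11,7) + C(16,1)·C(11,6) = 330 + 7392 = 7722.
Probability = 1 − 7722/888030 = 880308/888030 = 114/115.

114/115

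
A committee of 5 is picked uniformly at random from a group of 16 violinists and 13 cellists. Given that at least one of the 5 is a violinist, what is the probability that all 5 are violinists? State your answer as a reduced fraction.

28/753

Work in counts. Selections with at least one violinist: C(29,5) − C(13,5) = 118755 − 1287 = 117468.
Of those, selections where all 5 are violinists: C(16,5) = 4368.
Conditional probability = 4368/117468 = 28/753.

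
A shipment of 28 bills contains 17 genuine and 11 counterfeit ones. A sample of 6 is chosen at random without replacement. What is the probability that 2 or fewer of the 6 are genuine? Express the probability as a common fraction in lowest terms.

Total selections: C(28,6) = 376740.
Favorable selections (2 or fewer genuine): C(17,0)·C(11,6) + C(17,1)·C(11,5) + C(17,2)·C(11,4) = 462 + 7854 + 44880 = 53196.
Probability = 53196/376740 = 341/2415.

341/2415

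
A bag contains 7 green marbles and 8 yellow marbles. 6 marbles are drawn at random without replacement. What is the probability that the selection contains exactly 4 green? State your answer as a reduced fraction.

There are C(15,6) = 5005 ways to choose 6 from 15.
Selections with exactly 4 green: choose 4 of the 7 green and 2 of the 8 yellow, C(7,4)·C(8,2) = 35·28 = 980.
Probability = 980/5005 = 28/143.

28/143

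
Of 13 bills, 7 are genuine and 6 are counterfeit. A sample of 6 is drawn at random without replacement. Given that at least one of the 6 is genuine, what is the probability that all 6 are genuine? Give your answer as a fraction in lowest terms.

Work in counts. Selections with at least one genuine: C(13,6) − C(6,6) = 1716 − 1 = 1715.
Of those, selections where all 6 are genuine: C(7,6) = 7.
Conditional probability = 7/1715 = 1/245.

1/245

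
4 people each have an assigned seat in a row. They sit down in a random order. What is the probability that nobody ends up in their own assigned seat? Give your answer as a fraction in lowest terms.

3/8

There are 4! = 24 seatings.
By inclusion-exclusion, seatings with no fixed points: C(4,0)·4! − C(4,1)·3! + C(4,2)·2! − C(4,3)·1! + C(4,4)·0! = 9.
Probability = 9/24 = 3/8.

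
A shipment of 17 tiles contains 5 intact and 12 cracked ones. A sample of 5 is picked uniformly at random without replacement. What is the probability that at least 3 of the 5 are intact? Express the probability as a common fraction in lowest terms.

103/884

Total selections: C(17,5) = 6188.
Favorable selections (at least 3 intact): C(5,3)·C(12,2) + C(5,4)·C(12,1) + C(5,5)·C(12,0) = 660 + 60 + 1 = 721.
Probability = 721/6188 = 103/884.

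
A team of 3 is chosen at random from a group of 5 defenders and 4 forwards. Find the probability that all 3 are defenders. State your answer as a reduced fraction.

5/42

There are C(9,3) = 84 possible selections.
Selections with all defenders: C(5,3) = 10.
Probability = 10/84 = 5/42.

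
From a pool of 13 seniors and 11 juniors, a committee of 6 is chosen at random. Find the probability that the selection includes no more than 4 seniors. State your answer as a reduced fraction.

10793/12236

There are C(24,6) = 134596 ways to choose the 6.
Count the complement (more than 4 seniors): C(13,5)·C(11,1) + C(13,6)·C(11,0) = 14157 + 1716 = 15873.
Probability = 1 − 15873/134596 = 118723/134596 = 10793/12236.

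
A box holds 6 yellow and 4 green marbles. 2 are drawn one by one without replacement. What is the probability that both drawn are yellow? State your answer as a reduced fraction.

1/3

Multiply the conditional probabilities at each draw: 6/10 · 5/9 = 30/90 = 1/3.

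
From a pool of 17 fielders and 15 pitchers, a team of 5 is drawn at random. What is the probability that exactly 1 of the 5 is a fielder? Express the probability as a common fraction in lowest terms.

3315/28768

Total number of selections: C(32,5) = 201376.
Selections with exactly 1 fielder: choose 1 of the 17 fielders and 4 of the 15 pitchers, C(17,1)·C(15,4) = 17·1365 = 23205.
Probability = 23205/201376 = 3315/28768.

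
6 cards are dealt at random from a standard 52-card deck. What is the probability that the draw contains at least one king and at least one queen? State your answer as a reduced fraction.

718637/5089630

There are C(52,6) = 20358520 possible draws.
By inclusion-exclusion on the complements, draws missing all kings or all queens: C(48,6) + C(48,6) − C(44,6) = 12271512 + 12271512 − 7059052 = 17483972.
So draws with at least one of each: 20358520 − 17483972 = 2874548, probability 2874548/20358520 = 718637/5089630.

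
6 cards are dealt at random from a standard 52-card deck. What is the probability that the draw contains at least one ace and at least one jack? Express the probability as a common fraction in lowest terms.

718637/5089630

There are C(52,6) = 20358520 possible draws.
By inclusion-exclusion on the complements, draws missing all aces or all jacks: C(48,6) + C(48,6) − C(44,6) = 12271512 + 12271512 − 7059052 = 17483972.
So draws with at least one of each: 20358520 − 17483972 = 2874548, probability 2874548/20358520 = 718637/5089630.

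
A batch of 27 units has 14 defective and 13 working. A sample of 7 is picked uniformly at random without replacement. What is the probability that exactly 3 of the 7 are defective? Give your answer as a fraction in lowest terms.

182/621

Total number of selections: C(27,7) = 888030.
Selections with exactly 3 defective: choose 3 of the 14 defective and 4 of the 13 working, C(14,3)·C(13,4) = 364·715 = 260260.
Probability = 260260/888030 = 182/621.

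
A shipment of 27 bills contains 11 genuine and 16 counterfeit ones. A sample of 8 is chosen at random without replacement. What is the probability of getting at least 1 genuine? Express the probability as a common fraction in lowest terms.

There are C(27,8) = 2220075 ways to choose the 8.
The complement is all 8 are counterfeit: C(16,8) = 12870.
Probability = 1 − 12870/2220075 = 2207205/2220075 = 343/345.

343/345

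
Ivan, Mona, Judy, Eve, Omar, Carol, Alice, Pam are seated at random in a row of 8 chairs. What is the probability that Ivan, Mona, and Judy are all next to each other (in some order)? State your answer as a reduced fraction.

There are 8! = 40320 arrangements.
Treat the three as one block: 6! placements × 3! orders within the block = 720·6 = 4320.
Probability = 4320/40320 = 3/28.

3/28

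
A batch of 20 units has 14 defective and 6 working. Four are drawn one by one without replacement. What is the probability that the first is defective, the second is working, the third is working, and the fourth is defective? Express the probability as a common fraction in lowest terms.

Multiply the conditional probabilities at each draw: 14/20 · 6/19 · 5/18 · 13/17 = 5460/116280 = 91/1938.

91/1938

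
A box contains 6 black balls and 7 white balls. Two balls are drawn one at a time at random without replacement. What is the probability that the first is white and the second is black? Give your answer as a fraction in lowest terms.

7/26

Multiply the conditional probabilities at each draw: 7/13 · 6/12 = 42/156 = 7/26.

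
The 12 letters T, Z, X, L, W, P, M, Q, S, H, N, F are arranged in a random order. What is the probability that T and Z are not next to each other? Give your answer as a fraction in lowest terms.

There are 12! = 479001600 arrangements.
Arrangements with T and Z adjacent: 2·11! = 79833600.
So not adjacent: 479001600 − 79833600 = 399168000, probability 399168000/479001600 = 5/6.

5/6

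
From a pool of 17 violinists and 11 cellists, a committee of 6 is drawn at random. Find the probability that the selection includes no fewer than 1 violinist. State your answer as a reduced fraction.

There are C(28,6) = 376740 ways to choose the 6.
The complement is all 6 are cellists: C(11,6) = 462.
Probability = 1 − 462/376740 = 376278/376740 = 8959/8970.

8959/8970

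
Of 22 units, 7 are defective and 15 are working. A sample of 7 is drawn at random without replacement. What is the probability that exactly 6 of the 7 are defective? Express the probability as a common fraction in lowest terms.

35/56848

There are C(22,7) = 170544 ways to choose 7 from 22.
Selections with exactly 6 defective: choose 6 of the 7 defective and 1 of the 15 working, C(7,6)·C(15,1) = 7·15 = 105.
Probability = 105/170544 = 35/56848.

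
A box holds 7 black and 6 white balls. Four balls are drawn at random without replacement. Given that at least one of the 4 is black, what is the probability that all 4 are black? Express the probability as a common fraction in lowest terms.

Work in counts. Selections with at least one black: C(13,4) − C(6,4) = 715 − 15 = 700.
Of those, selections where all 4 are black: C(7,4) = 35.
Conditional probability = 35/700 = 1/20.

1/20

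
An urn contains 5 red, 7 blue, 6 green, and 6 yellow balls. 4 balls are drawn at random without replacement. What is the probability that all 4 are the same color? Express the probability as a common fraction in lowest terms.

There are C(24,4) = 10626 ways to draw 4 balls.
All same color: C(5,4) + C(7,4) + C(6,4) + C(6,4) = 5 + 35 + 15 + 15 = 70.
Probability = 70/10626 = 5/759.

5/759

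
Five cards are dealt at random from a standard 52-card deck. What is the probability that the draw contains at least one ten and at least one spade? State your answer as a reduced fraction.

There are C(52,5) = 2598960 possible draws.
By inclusion-exclusion on the complements, draws missing all tens or all spades: C(48,5) + C(39,5) − C(36,5) = 1712304 + 575757 − 376992 = 1911069.
So draws with at least one of each: 2598960 − 1911069 = 687891, probability 687891/2598960 = 229297/866320.

229297/866320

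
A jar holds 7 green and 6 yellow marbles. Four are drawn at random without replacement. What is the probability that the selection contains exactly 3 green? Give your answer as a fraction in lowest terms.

The sample space is all 4-subsets of the 13: C(13,4) = 715.
Selections with exactly 3 green: choose 3 of the 7 green and 1 of the 6 yellow, C(7,3)·C(6,1) = 35·6 = 210.
Probability = 210/715 = 42/143.

42/143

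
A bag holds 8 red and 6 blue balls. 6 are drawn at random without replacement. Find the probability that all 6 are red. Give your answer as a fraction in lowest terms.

4/429

There are C(14,6) = 3003 possible selections.
Selections with all red: C(8,6) = 28.
Probability = 28/3003 = 4/429.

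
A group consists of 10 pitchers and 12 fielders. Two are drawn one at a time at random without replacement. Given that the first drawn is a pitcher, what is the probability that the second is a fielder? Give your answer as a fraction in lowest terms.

After removing one pitcher, 21 remain: 9 pitchers and 12 fielders.
So the probability the next is a fielder is 12/21 = 4/7.

4/7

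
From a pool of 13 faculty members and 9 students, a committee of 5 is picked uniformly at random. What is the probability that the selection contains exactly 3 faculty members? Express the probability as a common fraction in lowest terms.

Total number of selections: C(22,5) = 26334.
Selections with exactly 3 faculty members: choose 3 of the 13 faculty members and 2 of the 9 students, C(13,3)·C(9,2) = 286·36 = 10296.
Probability = 10296/26334 = 52/133.

52/133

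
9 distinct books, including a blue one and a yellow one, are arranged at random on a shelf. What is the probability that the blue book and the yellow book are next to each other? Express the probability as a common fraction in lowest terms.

2/9

There are 9! = 362880 arrangements.
Treat the blue book and the yellow book as a block: 8! arrangements of the blocks × 2 orders within the block = 2·40320 = 80640.
Probability = 80640/362880 = 2/9.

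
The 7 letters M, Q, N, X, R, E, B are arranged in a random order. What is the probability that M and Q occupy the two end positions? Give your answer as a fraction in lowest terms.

1/21

There are 7! = 5040 arrangements.
Place M and Q at the ends in 2 ways, arrange the remaining 5 in 5! = 120 ways: 2·120 = 240.
Probability = 240/5040 = 1/21.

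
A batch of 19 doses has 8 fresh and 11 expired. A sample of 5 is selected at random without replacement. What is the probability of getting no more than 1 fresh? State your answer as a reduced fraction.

517/1938

Total selections: C(19,5) = 11628.
Favorable selections (no more than 1 fresh): C(8,0)·C(11,5) + C(8,1)·C(11,4) = 462 + 2640 = 3102.
Probability = 3102/11628 = 517/1938.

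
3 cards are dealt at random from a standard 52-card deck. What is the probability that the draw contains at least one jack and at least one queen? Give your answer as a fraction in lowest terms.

188/5525

There are C(52,3) = 22100 possible draws.
By inclusion-exclusion on the complements, draws missing all jacks or all queens: C(48,3) + C(48,3) − C(44,3) = 17296 + 17296 − 13244 = 21348.
So draws with at least one of each: 22100 − 21348 = 752, probability 752/22100 = 188/5525.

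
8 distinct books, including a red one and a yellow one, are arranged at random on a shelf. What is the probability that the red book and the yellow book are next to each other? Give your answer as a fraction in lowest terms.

There are 8! = 40320 arrangements.
Treat the red book and the yellow book as a block: 7! arrangements of the blocks × 2 orders within the block = 2·5040 = 10080.
Probability = 10080/40320 = 1/4.

1/4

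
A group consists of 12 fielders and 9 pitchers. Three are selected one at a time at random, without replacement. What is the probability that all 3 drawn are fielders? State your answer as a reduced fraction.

22/133

Multiply the conditional probabilities at each draw: 12/21 · 11/20 · 10/19 = 1320/7980 = 22/133.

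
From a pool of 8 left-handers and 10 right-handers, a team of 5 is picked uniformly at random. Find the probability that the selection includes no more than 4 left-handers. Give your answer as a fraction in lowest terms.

152/153

Total selections: C(18,5) = 8568.
Favorable selections (no more than 4 left-handers): C(8,0)·C(10,5) + C(8,1)·C(10,4) + C(8,2)·C(10,3) + C(8,3)·C(10,2) + C(8,4)·C(10,1) = 252 + 1680 + 3360 + 2520 + 700 = 8512.
Probability = 8512/8568 = 152/153.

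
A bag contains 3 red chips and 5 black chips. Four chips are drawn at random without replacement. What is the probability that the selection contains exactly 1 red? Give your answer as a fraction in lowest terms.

3/7

Total number of selections: C(8,4) = 70.
Selections with exactly 1 red: choose 1 of the 3 red and 3 of the 5 black, C(3,1)·C(5,3) = 3·10 = 30.
Probability = 30/70 = 3/7.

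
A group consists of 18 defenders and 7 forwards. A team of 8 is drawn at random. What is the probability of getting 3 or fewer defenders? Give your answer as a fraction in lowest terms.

81/4807

There are C(25,8) = 1081575 ways to choose the 8.
Favorable selections (3 or fewer defenders): C(18,1)·C(7,7) + C(18,2)·C(7,6) + C(18,3)·C(7,5) = 18 + 1071 + 17136 = 18225.
Probability = 18225/1081575 = 81/4807.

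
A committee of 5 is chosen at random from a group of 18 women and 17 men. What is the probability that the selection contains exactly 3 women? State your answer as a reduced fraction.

816/2387

There are C(35,5) = 324632 ways to choose 5 from 35.
Selections with exactly 3 women: choose 3 of the 18 women and 2 of the 17 men, C(18,3)·C(17,2) = 816·136 = 110976.
Probability = 110976/324632 = 816/2387.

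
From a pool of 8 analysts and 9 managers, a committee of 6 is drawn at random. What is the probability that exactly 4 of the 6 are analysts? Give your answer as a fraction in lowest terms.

The sample space is all 6-subsets of the 17: C(17,6) = 12376.
Selections with exactly 4 analysts: choose 4 of the 8 analysts and 2 of the 9 managers, C(8,4)·C(9,2) = 70·36 = 2520.
Probability = 2520/12376 = 45/221.

45/221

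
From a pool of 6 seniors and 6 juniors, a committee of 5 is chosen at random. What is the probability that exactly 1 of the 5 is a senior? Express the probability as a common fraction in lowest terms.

The sample space is all 5-subsets of the 12: C(12,5) = 792.
Selections with exactly 1 senior: choose 1 of the 6 seniors and 4 of the 6 juniors, C(6,1)·C(6,4) = 6·15 = 90.
Probability = 90/792 = 5/44.

5/44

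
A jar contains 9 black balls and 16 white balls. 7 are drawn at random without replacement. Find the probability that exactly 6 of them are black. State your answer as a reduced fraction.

336/120175

There are C(25,7) = 480700 ways to choose 7 from 25.
Selections with exactly 6 black: choose 6 of the 9 black and 1 of the 16 white, C(9,6)·C(16,1) = 84·16 = 1344.
Probability = 1344/480700 = 336/120175.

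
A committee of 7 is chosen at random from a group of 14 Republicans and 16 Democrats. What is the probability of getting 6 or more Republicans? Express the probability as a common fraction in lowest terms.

11/435

Total selections: C(30,7) = 2035800.
Favorable selections (6 or more Republicans): C(14,6)·C(16,1) + C(14,7)·C(16,0) = 48048 + 3432 = 51480.
Probability = 51480/2035800 = 11/435.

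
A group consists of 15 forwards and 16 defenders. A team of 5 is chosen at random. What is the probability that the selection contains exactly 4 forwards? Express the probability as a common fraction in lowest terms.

Total number of selections: C(31,5) = 169911.
Selections with exactly 4 forwards: choose 4 of the 15 forwards and 1 of the 16 defenders, C(15,4)·C(16,1) = 1365·16 = 21840.
Probability = 21840/169911 = 1040/8091.

1040/8091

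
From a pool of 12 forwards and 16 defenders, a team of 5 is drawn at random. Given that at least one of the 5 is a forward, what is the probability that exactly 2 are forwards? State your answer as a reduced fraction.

Work in counts. Selections with at least one forward: C(28,5) − C(16,5) = 98280 − 4368 = 93912.
Of those, selections where exactly 2 are forwards: C(12,2)·C(16,3) = 66·560 = 36960.
Conditional probability = 36960/93912 = 220/559.

220/559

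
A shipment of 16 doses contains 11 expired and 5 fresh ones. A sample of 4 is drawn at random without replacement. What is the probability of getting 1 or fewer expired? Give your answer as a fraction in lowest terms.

23/364

There are C(16,4) = 1820 ways to choose the 4.
Favorable selections (1 or fewer expired): C(11,0)·C(5,4) + C(11,1)·C(5,3) = 5 + 110 = 115.
Probability = 115/1820 = 23/364.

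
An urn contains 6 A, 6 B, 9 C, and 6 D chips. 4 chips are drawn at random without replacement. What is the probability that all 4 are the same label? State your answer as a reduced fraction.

There are C(27,4) = 17550 ways to draw 4 chips.
All same label: C(6,4) + C(6,4) + C(9,4) + C(6,4) = 15 + 15 + 126 + 15 = 171.
Probability = 171/17550 = 19/1950.

19/1950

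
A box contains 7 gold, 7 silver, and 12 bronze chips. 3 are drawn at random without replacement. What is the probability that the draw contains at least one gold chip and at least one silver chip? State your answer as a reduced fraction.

441/1300

There are C(26,3) = 2600 possible draws.
By inclusion-exclusion on the complements, draws missing all gold or all silver: C(19,3) + C(19,3) − C(12,3) = 969 + 969 − 220 = 1718.
So draws with at least one of each: 2600 − 1718 = 882, probability 882/2600 = 441/1300.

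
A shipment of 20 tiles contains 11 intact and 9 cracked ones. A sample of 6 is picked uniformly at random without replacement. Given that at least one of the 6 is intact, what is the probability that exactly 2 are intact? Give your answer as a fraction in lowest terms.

105/586

Work in counts. Selections with at least one intact: C(20,6) − C(9,6) = 38760 − 84 = 38676.
Of those, selections where exactly 2 are intact: C(11,2)·C(9,4) = 55·126 = 6930.
Conditional probability = 6930/38676 = 105/586.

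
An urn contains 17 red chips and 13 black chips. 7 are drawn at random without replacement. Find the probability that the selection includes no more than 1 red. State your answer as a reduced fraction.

11/725

There are C(30,7) = 2035800 ways to choose the 7.
Favorable selections (no more than 1 red): C(17,0)·C(13,7) + C(17,1)·C(13,6) = 1716 + 29172 = 30888.
Probability = 30888/2035800 = 11/725.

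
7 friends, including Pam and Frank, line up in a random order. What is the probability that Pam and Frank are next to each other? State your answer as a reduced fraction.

There are 7! = 5040 arrangements.
Treat Pam and Frank as a block: 6! arrangements of the blocks × 2 orders within the block = 2·720 = 1440.
Probability = 1440/5040 = 2/7.

2/7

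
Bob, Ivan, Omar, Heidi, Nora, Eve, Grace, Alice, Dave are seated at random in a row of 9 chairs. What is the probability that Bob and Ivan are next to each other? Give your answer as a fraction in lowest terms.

There are 9! = 362880 arrangements.
Treat Bob and Ivan as a block: 8! arrangements of the blocks × 2 orders within the block = 2·40320 = 80640.
Probability = 80640/362880 = 2/9.

2/9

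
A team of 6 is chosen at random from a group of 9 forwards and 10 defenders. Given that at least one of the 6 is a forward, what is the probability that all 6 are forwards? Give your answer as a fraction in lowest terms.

2/641

Work in counts. Selections with at least one forward: C(19,6) − C(10,6) = 27132 − 210 = 26922.
Of those, selections where all 6 are forwards: C(9,6) = 84.
Conditional probability = 84/26922 = 2/641.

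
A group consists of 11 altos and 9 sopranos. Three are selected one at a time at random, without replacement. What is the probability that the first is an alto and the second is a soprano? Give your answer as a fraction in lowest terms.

Multiply the conditional probabilities at each draw: 11/20 · 9/19 = 99/380.

99/380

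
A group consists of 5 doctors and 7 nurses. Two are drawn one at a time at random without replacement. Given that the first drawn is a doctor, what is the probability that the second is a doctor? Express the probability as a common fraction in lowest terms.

4/11

After removing one doctor, 11 remain: 4 doctors and 7 nurses.
So the probability the next is a doctor is 4/11.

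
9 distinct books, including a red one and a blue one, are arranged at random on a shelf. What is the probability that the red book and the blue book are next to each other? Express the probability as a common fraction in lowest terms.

2/9

There are 9! = 362880 arrangements.
Treat the red book and the blue book as a block: 8! arrangements of the blocks × 2 orders within the block = 2·40320 = 80640.
Probability = 80640/362880 = 2/9.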